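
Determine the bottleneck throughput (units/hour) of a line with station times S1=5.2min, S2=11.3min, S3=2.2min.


Bottleneck = longest station time
Station times: [5.2, 11.3, 2.2]
Max = 11.3 min
Rate = 60 / 11.3
= 5.31 units/hour (bottleneck: 11.3min)


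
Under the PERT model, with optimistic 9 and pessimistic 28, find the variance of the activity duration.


σ² = ((p - o) / 6)² = (p - o)² / 36
= (28 - 9)² / 36
= 19² / 36
= 361 / 36
= 10.0278


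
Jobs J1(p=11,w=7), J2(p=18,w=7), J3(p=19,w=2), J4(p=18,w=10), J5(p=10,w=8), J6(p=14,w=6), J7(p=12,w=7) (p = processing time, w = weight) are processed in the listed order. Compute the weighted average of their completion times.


Completion times:
  J1: C=11, w×C=7×11=77
  J2: C=29, w×C=7×29=203
  J3: C=48, w×C=2×48=96
  J4: C=66, w×C=10×66=660
  J5: C=76, w×C=8×76=608
  J6: C=90, w×C=6×90=540
  J7: C=102, w×C=7×102=714
Sum w×C = 2898
Sum w = 47
Weighted avg = 2898/47
= 61.66


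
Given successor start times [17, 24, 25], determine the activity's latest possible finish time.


LF = min of all successor start times
Successors start at: [17, 24, 25]
LF = min(17, 24, 25)
= 17


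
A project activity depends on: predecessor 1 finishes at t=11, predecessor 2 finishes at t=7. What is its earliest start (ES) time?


ES = max of all predecessor completion times
Predecessors: [11, 7]
ES = max(11, 7)
= 11


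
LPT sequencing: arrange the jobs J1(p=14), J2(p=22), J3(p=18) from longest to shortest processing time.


LPT: sort by longest processing time first
  J2: p=22
  J3: p=18
  J1: p=14
Order: J2 → J3 → J1


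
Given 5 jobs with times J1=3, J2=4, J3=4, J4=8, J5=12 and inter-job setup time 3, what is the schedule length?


Makespan = Σ processing + (n-1) × setup
= (3 + 4 + 4 + 8 + 12) + (5-1)×3
= 31 + 12
= 43 time units


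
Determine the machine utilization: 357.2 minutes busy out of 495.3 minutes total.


Utilization = busy / total × 100
= 357.2 / 495.3 × 100
= 72.1%


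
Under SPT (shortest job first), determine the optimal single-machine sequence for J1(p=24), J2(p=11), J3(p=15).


SPT: sort by shortest processing time
  J2: p=11
  J3: p=15
  J1: p=24
Order: J2 → J3 → J1


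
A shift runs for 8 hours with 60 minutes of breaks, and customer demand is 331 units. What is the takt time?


Available = 8×60 - 60 = 420 min
Takt time = 420 / 331
= 1.27 min/unit


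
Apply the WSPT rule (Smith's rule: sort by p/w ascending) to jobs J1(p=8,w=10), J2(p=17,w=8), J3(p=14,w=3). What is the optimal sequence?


WSPT (Smith's rule): sort by p/w ascending
  J1: p/w = 8/10 = 0.800
  J2: p/w = 17/8 = 2.125
  J3: p/w = 14/3 = 4.667
Order: J1 → J2 → J3


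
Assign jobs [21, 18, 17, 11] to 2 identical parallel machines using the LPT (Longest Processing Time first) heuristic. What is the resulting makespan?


Jobs (LPT sorted): [21, 18, 17, 11]
Machines: 2
  J=21 → Machine 1 (load: 0+21=21)
  J=18 → Machine 2 (load: 0+18=18)
  J=17 → Machine 2 (load: 18+17=35)
  J=11 → Machine 1 (load: 21+11=32)
Machine loads: [32, 35]
Makespan = max = 35 time units


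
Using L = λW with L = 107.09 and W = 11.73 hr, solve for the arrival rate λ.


Little's law: L = λW → λ = L / W
= 107.09 / 11.73
= 9.13 per hour


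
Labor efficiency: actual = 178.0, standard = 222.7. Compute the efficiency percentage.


Efficiency = (actual / standard) × 100
= (178.0 / 222.7) × 100
= 79.9%


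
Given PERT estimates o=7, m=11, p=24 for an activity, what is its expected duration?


te = (o + 4m + p) / 6
= (7 + 4×11 + 24) / 6
= (7 + 44 + 24) / 6
= 75 / 6
= 12.50


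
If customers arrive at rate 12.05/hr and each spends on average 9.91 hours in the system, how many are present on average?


Little's law: L = λ × W
= 12.05 × 9.91
= 119.42


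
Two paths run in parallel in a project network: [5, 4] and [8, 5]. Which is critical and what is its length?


Path A: 5 + 4 = 9
Path B: 8 + 5 = 13
Critical path = longest = max(9, 13)
= 13 (Path B)


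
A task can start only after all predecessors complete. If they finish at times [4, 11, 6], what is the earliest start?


ES = max of all predecessor completion times
Predecessors: [4, 11, 6]
ES = max(4, 11, 6)
= 11


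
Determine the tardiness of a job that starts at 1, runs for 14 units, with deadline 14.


Completion = start + processing = 1 + 14 = 15
Tardiness = max(0, C - d) = max(0, 15 - 14)
= max(0, 1)
= 1


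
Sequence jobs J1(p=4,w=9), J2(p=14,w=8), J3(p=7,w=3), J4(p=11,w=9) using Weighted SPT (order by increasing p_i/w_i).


WSPT (Smith's rule): sort by p/w ascending
  J1: p/w = 4/9 = 0.444
  J4: p/w = 11/9 = 1.222
  J2: p/w = 14/8 = 1.750
  J3: p/w = 7/3 = 2.333
Order: J1 → J4 → J2 → J3


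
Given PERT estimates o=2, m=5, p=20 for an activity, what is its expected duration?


te = (o + 4m + p) / 6
= (2 + 4×5 + 20) / 6
= (2 + 20 + 20) / 6
= 42 / 6
= 7.00


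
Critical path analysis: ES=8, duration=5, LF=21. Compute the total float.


EF = ES + duration = 8 + 5 = 13
LS = LF - duration = 21 - 5 = 16
Total Float = LF - EF = 21 - 13
(or LS - ES = 16 - 8)
= 8


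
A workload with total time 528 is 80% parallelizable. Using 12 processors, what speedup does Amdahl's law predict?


Amdahl's law: T_p = T × ((1-p) + p/N)
= 528 × ((1-0.8) + 0.8/12)
= 528 × (0.20 + 0.0667)
= 528 × 0.2667
= 140.80
Speedup = 528/140.80
= 3.75×


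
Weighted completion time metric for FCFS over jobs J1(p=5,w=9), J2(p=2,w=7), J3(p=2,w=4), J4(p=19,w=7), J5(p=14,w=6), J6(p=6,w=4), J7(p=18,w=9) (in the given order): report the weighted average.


Completion times:
  J1: C=5, w×C=9×5=45
  J2: C=7, w×C=7×7=49
  J3: C=9, w×C=4×9=36
  J4: C=28, w×C=7×28=196
  J5: C=42, w×C=6×42=252
  J6: C=48, w×C=4×48=192
  J7: C=66, w×C=9×66=594
Sum w×C = 1364
Sum w = 46
Weighted avg = 1364/46
= 29.65


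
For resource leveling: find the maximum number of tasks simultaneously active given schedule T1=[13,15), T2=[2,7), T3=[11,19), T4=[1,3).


Check each time point for overlaps:
  t=2: 2 tasks active (T2, T4)
Max concurrent = 2


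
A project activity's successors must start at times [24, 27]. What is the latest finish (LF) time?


LF = min of all successor start times
Successors start at: [24, 27]
LF = min(24, 27)
= 24


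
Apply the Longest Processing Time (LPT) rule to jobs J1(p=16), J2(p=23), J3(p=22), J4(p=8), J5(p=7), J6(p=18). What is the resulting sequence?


LPT: sort by longest processing time first
  J2: p=23
  J3: p=22
  J6: p=18
  J1: p=16
  J4: p=8
  J5: p=7
Order: J2 → J3 → J6 → J1 → J4 → J5


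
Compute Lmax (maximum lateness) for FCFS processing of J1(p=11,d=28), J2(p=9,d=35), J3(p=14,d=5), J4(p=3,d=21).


Lateness per job (L = C - d):
  J1: C=11, d=28, L=-17
  J2: C=20, d=35, L=-15
  J3: C=34, d=5, L=29
  J4: C=37, d=21, L=16
Lmax = max(-17, -15, 29, 16)
= 29


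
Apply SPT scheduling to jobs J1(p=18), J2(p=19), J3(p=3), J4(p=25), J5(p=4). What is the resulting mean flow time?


SPT order: J3 → J5 → J1 → J2 → J4
Completion times:
  J3: C=3
  J5: C=7
  J1: C=25
  J2: C=44
  J4: C=69
Sum = 148, n = 5
Mean flow = 148/5
= 29.60


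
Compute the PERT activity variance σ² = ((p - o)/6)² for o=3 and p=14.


σ² = ((p - o) / 6)² = (p - o)² / 36
= (14 - 3)² / 36
= 11² / 36
= 121 / 36
= 3.3611


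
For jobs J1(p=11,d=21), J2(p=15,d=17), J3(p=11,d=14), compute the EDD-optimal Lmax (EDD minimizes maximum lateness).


EDD order: J3 → J2 → J1
Completion and lateness:
  J3: C=11, d=14, L=11-14=-3
  J2: C=26, d=17, L=26-17=9
  J1: C=37, d=21, L=37-21=16
Lmax = max(-3, 9, 16)
= 16


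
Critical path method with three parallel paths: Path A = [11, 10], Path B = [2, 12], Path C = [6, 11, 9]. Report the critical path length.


Path A: 11 + 10 = 21
Path B: 2 + 12 = 14
Path C: 6 + 11 + 9 = 26
Critical path = longest = max(21, 14, 26)
= 26 (Path C)


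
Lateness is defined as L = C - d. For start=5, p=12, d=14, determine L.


Completion = 5 + 12 = 17
Lateness = C - d = 17 - 14
= 3


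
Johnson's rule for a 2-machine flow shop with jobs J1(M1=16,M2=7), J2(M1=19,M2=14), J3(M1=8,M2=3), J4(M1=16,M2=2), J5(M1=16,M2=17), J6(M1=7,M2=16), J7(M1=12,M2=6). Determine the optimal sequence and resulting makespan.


Johnson's rule:
Group 1 (M1≤M2, sort by M1): ['J6', 'J5']
Group 2 (M1>M2, sort desc M2): ['J2', 'J1', 'J7', 'J3', 'J4']
Sequence: J6 → J5 → J2 → J1 → J7 → J3 → J4
Makespan calculation:
  J6: M1 done=7, M2 done=23
  J5: M1 done=23, M2 done=40
  J2: M1 done=42, M2 done=56
  J1: M1 done=58, M2 done=65
  J7: M1 done=70, M2 done=76
  J3: M1 done=78, M2 done=81
  J4: M1 done=94, M2 done=96
= Sequence: J6 → J5 → J2 → J1 → J7 → J3 → J4, Makespan: 96


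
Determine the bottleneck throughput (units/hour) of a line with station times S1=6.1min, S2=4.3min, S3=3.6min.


Bottleneck = longest station time
Station times: [6.1, 4.3, 3.6]
Max = 6.1 min
Rate = 60 / 6.1
= 9.84 units/hour (bottleneck: 6.1min)


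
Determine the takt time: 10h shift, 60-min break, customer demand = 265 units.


Available = 10×60 - 60 = 540 min
Takt time = 540 / 265
= 2.04 min/unit


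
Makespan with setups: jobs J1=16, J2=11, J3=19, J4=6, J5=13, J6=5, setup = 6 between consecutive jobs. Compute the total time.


Makespan = Σ processing + (n-1) × setup
= (16 + 11 + 19 + 6 + 13 + 5) + (6-1)×6
= 70 + 30
= 100 time units


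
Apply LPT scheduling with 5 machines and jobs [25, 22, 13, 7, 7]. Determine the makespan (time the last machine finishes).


Jobs (LPT sorted): [25, 22, 13, 7, 7]
Machines: 5
  J=25 → Machine 1 (load: 0+25=25)
  J=22 → Machine 2 (load: 0+22=22)
  J=13 → Machine 3 (load: 0+13=13)
  J=7 → Machine 4 (load: 0+7=7)
  J=7 → Machine 5 (load: 0+7=7)
Machine loads: [25, 22, 13, 7, 7]
Makespan = max = 25 time units


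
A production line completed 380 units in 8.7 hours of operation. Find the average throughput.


Throughput = units / time
= 380 / 8.7
= 43.7 units/hour


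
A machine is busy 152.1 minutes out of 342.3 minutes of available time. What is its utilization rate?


Utilization = busy / total × 100
= 152.1 / 342.3 × 100
= 44.4%


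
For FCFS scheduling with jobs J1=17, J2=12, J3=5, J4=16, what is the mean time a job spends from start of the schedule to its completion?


Completion times:
  J1: completes at 17
  J2: completes at 29
  J3: completes at 34
  J4: completes at 50
Sum = 130
Average = 130/4
= 32.50


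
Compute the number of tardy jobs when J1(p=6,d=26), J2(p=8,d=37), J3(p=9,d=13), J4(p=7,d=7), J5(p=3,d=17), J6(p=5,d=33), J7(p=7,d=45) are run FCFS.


Completion vs due date:
  J1: C=6, d=26 → on time
  J2: C=14, d=37 → on time
  J3: C=23, d=13 → TARDY
  J4: C=30, d=7 → TARDY
  J5: C=33, d=17 → TARDY
  J6: C=38, d=33 → TARDY
  J7: C=45, d=45 → on time
Tardy jobs: J3, J4, J5, J6
Count = 4


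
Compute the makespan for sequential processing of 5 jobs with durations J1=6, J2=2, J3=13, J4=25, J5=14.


Sequential makespan: sum all processing times
= 6 + 2 + 13 + 25 + 14
= 60 time units


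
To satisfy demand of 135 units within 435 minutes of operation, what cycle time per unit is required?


Cycle time = available time / demand
= 435 / 135
= 3.22 min/unit


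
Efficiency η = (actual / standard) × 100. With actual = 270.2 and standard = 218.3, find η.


Efficiency = (actual / standard) × 100
= (270.2 / 218.3) × 100
= 123.8%


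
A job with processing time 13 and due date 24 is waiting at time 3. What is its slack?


Slack = due - current_time - processing
= 24 - 3 - 13
= 8


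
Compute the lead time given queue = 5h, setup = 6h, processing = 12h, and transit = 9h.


Lead time = queue + setup + processing + transit
= 5 + 6 + 12 + 9
= 32 hours


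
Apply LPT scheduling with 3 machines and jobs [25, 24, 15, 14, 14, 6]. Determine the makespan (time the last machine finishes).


Jobs (LPT sorted): [25, 24, 15, 14, 14, 6]
Machines: 3
  J=25 → Machine 1 (load: 0+25=25)
  J=24 → Machine 2 (load: 0+24=24)
  J=15 → Machine 3 (load: 0+15=15)
  J=14 → Machine 3 (load: 15+14=29)
  J=14 → Machine 2 (load: 24+14=38)
  J=6 → Machine 1 (load: 25+6=31)
Machine loads: [31, 38, 29]
Makespan = max = 38 time units


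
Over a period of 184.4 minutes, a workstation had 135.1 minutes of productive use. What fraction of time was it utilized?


Utilization = busy / total × 100
= 135.1 / 184.4 × 100
= 73.3%


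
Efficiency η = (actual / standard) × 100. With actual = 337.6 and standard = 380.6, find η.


Efficiency = (actual / standard) × 100
= (337.6 / 380.6) × 100
= 88.7%


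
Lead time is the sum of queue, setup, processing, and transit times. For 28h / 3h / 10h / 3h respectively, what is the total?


Lead time = queue + setup + processing + transit
= 28 + 3 + 10 + 3
= 44 hours


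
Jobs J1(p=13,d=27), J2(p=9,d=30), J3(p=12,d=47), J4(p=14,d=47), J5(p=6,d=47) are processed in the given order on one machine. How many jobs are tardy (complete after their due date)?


Completion vs due date:
  J1: C=13, d=27 → on time
  J2: C=22, d=30 → on time
  J3: C=34, d=47 → on time
  J4: C=48, d=47 → TARDY
  J5: C=54, d=47 → TARDY
Tardy jobs: J4, J5
Count = 2


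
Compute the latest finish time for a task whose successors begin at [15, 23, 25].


LF = min of all successor start times
Successors start at: [15, 23, 25]
LF = min(15, 23, 25)
= 15


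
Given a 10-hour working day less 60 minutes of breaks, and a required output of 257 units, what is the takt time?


Available = 10×60 - 60 = 540 min
Takt time = 540 / 257
= 2.10 min/unit


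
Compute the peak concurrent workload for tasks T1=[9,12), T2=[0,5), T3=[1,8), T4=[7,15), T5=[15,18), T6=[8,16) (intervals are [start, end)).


Check each time point for overlaps:
  t=9: 3 tasks active (T1, T4, T6)
Max concurrent = 3


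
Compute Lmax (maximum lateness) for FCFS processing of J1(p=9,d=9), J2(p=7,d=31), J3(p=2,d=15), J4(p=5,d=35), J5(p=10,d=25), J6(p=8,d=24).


Lateness per job (L = C - d):
  J1: C=9, d=9, L=0
  J2: C=16, d=31, L=-15
  J3: C=18, d=15, L=3
  J4: C=23, d=35, L=-12
  J5: C=33, d=25, L=8
  J6: C=41, d=24, L=17
Lmax = max(0, -15, 3, -12, 8, 17)
= 17


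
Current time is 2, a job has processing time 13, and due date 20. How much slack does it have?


Slack = due - current_time - processing
= 20 - 2 - 13
= 5


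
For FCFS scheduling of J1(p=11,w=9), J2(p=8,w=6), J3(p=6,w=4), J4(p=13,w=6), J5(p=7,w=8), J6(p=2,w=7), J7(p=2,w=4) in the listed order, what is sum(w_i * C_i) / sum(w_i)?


Completion times:
  J1: C=11, w×C=9×11=99
  J2: C=19, w×C=6×19=114
  J3: C=25, w×C=4×25=100
  J4: C=38, w×C=6×38=228
  J5: C=45, w×C=8×45=360
  J6: C=47, w×C=7×47=329
  J7: C=49, w×C=4×49=196
Sum w×C = 1426
Sum w = 44
Weighted avg = 1426/44
= 32.41


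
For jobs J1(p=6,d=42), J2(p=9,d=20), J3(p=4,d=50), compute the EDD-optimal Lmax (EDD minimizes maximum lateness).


EDD order: J2 → J1 → J3
Completion and lateness:
  J2: C=9, d=20, L=9-20=-11
  J1: C=15, d=42, L=15-42=-27
  J3: C=19, d=50, L=19-50=-31
Lmax = max(-11, -27, -31)
= -11


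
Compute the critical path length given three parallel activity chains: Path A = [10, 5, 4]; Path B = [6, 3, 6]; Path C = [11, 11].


Path A: 10 + 5 + 4 = 19
Path B: 6 + 3 + 6 = 15
Path C: 11 + 11 = 22
Critical path = longest = max(19, 15, 22)
= 22 (Path C)


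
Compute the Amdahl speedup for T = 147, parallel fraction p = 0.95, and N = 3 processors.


Amdahl's law: T_p = T × ((1-p) + p/N)
= 147 × ((1-0.95) + 0.95/3)
= 147 × (0.05 + 0.3167)
= 147 × 0.3667
= 53.90
Speedup = 147/53.90
= 2.73×


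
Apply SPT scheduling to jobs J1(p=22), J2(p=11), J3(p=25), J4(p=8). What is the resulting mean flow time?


SPT order: J4 → J2 → J1 → J3
Completion times:
  J4: C=8
  J2: C=19
  J1: C=41
  J3: C=66
Sum = 134, n = 4
Mean flow = 134/4
= 33.50


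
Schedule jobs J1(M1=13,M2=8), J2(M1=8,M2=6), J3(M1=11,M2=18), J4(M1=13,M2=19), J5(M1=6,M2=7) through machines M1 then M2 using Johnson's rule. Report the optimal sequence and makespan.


Johnson's rule:
Group 1 (M1≤M2, sort by M1): ['J5', 'J3', 'J4']
Group 2 (M1>M2, sort desc M2): ['J1', 'J2']
Sequence: J5 → J3 → J4 → J1 → J2
Makespan calculation:
  J5: M1 done=6, M2 done=13
  J3: M1 done=17, M2 done=35
  J4: M1 done=30, M2 done=54
  J1: M1 done=43, M2 done=62
  J2: M1 done=51, M2 done=68
= Sequence: J5 → J3 → J4 → J1 → J2, Makespan: 68


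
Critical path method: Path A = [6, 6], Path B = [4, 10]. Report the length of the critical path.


Path A: 6 + 6 = 12
Path B: 4 + 10 = 14
Critical path = longest = max(12, 14)
= 14 (Path B)


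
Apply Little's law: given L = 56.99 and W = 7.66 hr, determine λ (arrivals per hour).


Little's law: L = λW → λ = L / W
= 56.99 / 7.66
= 7.44 per hour


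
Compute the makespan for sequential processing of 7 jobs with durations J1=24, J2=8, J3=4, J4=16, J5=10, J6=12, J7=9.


Sequential makespan: sum all processing times
= 24 + 8 + 4 + 16 + 10 + 12 + 9
= 83 time units


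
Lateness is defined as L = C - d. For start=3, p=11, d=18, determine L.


Completion = 3 + 11 = 14
Lateness = C - d = 14 - 18
= -4


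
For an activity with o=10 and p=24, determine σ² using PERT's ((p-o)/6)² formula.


σ² = ((p - o) / 6)² = (p - o)² / 36
= (24 - 10)² / 36
= 14² / 36
= 196 / 36
= 5.4444


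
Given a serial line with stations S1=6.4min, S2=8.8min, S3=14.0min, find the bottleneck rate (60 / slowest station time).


Bottleneck = longest station time
Station times: [6.4, 8.8, 14.0]
Max = 14.0 min
Rate = 60 / 14.0
= 4.29 units/hour (bottleneck: 14.0min)


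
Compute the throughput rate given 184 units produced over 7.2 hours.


Throughput = units / time
= 184 / 7.2
= 25.6 units/hour


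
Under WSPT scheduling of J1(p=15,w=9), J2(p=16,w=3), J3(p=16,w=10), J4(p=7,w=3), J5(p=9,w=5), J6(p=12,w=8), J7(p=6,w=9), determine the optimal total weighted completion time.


WSPT order (by p/w): J7 → J6 → J3 → J1 → J5 → J4 → J2
  J7: C=6, w·C=9×6=54
  J6: C=18, w·C=8×18=144
  J3: C=34, w·C=10×34=340
  J1: C=49, w·C=9×49=441
  J5: C=58, w·C=5×58=290
  J4: C=65, w·C=3×65=195
  J2: C=81, w·C=3×81=243
Σ w·C = 1707
= 1707


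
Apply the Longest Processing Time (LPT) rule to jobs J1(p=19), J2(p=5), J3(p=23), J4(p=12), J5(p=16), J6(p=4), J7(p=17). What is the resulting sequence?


LPT: sort by longest processing time first
  J3: p=23
  J1: p=19
  J7: p=17
  J5: p=16
  J4: p=12
  J2: p=5
  J6: p=4
Order: J3 → J1 → J7 → J5 → J4 → J2 → J6


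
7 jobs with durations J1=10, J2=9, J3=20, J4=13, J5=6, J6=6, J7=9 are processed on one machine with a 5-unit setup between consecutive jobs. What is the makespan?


Makespan = Σ processing + (n-1) × setup
= (10 + 9 + 20 + 13 + 6 + 6 + 9) + (7-1)×5
= 73 + 30
= 103 time units


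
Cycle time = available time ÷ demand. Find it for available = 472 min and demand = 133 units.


Cycle time = available time / demand
= 472 / 133
= 3.55 min/unit


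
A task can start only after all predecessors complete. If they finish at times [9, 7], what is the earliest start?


ES = max of all predecessor completion times
Predecessors: [9, 7]
ES = max(9, 7)
= 9


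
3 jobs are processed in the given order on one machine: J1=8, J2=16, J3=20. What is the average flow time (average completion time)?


Completion times:
  J1: completes at 8
  J2: completes at 24
  J3: completes at 44
Sum = 76
Average = 76/3
= 25.33


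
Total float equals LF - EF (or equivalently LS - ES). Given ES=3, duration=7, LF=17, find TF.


EF = ES + duration = 3 + 7 = 10
LS = LF - duration = 17 - 7 = 10
Total Float = LF - EF = 17 - 10
(or LS - ES = 10 - 3)
= 7


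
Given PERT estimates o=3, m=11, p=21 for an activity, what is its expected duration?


te = (o + 4m + p) / 6
= (3 + 4×11 + 21) / 6
= (3 + 44 + 21) / 6
= 68 / 6
= 11.33


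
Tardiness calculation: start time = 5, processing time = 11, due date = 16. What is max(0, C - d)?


Completion = start + processing = 5 + 11 = 16
Tardiness = max(0, C - d) = max(0, 16 - 16)
= max(0, 0)
= 0


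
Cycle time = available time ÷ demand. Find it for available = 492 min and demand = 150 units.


Cycle time = available time / demand
= 492 / 150
= 3.28 min/unit


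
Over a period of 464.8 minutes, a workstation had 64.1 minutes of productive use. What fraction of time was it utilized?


Utilization = busy / total × 100
= 64.1 / 464.8 × 100
= 13.8%


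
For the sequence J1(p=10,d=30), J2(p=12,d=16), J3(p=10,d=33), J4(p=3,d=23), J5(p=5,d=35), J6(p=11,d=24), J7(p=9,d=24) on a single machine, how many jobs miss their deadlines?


Completion vs due date:
  J1: C=10, d=30 → on time
  J2: C=22, d=16 → TARDY
  J3: C=32, d=33 → on time
  J4: C=35, d=23 → TARDY
  J5: C=40, d=35 → TARDY
  J6: C=51, d=24 → TARDY
  J7: C=60, d=24 → TARDY
Tardy jobs: J2, J4, J5, J6, J7
Count = 5


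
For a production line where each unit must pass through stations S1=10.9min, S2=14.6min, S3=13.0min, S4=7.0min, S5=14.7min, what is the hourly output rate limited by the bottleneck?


Bottleneck = longest station time
Station times: [10.9, 14.6, 13.0, 7.0, 14.7]
Max = 14.7 min
Rate = 60 / 14.7
= 4.08 units/hour (bottleneck: 14.7min)


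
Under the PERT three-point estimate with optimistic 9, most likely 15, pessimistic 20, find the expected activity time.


te = (o + 4m + p) / 6
= (9 + 4×15 + 20) / 6
= (9 + 60 + 20) / 6
= 89 / 6
= 14.83


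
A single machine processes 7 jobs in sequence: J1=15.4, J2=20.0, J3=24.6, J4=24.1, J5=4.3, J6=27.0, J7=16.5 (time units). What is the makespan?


Sequential makespan: sum all processing times
= 15.4 + 20.0 + 24.6 + 24.1 + 4.3 + 27.0 + 16.5
= 131.9 time units


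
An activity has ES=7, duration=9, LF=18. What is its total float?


EF = ES + duration = 7 + 9 = 16
LS = LF - duration = 18 - 9 = 9
Total Float = LF - EF = 18 - 16
(or LS - ES = 9 - 7)
= 2


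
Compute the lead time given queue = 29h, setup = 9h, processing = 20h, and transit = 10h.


Lead time = queue + setup + processing + transit
= 29 + 9 + 20 + 10
= 68 hours


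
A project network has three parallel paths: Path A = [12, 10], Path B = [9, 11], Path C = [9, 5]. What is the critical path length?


Path A: 12 + 10 = 22
Path B: 9 + 11 = 20
Path C: 9 + 5 = 14
Critical path = longest = max(22, 20, 14)
= 22 (Path A)


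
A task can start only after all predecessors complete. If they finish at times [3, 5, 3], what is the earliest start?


ES = max of all predecessor completion times
Predecessors: [3, 5, 3]
ES = max(3, 5, 3)
= 5


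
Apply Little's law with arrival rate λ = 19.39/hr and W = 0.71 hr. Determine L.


Little's law: L = λ × W
= 19.39 × 0.71
= 13.77


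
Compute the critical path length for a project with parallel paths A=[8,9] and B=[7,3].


Path A: 8 + 9 = 17
Path B: 7 + 3 = 10
Critical path = longest = max(17, 10)
= 17 (Path A)


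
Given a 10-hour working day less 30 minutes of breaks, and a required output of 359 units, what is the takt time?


Available = 10×60 - 30 = 570 min
Takt time = 570 / 359
= 1.59 min/unit


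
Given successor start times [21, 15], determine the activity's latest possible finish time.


LF = min of all successor start times
Successors start at: [21, 15]
LF = min(21, 15)
= 15


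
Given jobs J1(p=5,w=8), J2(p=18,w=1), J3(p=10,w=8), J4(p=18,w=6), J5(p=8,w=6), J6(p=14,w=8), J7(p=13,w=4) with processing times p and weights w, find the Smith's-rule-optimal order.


WSPT (Smith's rule): sort by p/w ascending
  J1: p/w = 5/8 = 0.625
  J3: p/w = 10/8 = 1.250
  J5: p/w = 8/6 = 1.333
  J6: p/w = 14/8 = 1.750
  J4: p/w = 18/6 = 3.000
  J7: p/w = 13/4 = 3.250
  J2: p/w = 18/1 = 18.000
Order: J1 → J3 → J5 → J6 → J4 → J7 → J2


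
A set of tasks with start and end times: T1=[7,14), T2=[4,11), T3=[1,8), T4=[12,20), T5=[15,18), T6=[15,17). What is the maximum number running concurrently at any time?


Check each time point for overlaps:
  t=7: 3 tasks active (T1, T2, T3)
Max concurrent = 3


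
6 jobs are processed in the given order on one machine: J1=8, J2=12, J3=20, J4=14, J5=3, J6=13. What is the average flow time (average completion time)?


Completion times:
  J1: completes at 8
  J2: completes at 20
  J3: completes at 40
  J4: completes at 54
  J5: completes at 57
  J6: completes at 70
Sum = 249
Average = 249/6
= 41.50


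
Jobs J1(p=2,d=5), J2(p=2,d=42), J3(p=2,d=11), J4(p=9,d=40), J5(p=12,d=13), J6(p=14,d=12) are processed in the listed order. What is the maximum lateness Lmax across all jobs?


Lateness per job (L = C - d):
  J1: C=2, d=5, L=-3
  J2: C=4, d=42, L=-38
  J3: C=6, d=11, L=-5
  J4: C=15, d=40, L=-25
  J5: C=27, d=13, L=14
  J6: C=41, d=12, L=29
Lmax = max(-3, -38, -5, -25, 14, 29)
= 29


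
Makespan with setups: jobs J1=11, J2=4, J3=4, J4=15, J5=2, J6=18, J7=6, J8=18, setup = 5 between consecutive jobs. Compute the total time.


Makespan = Σ processing + (n-1) × setup
= (11 + 4 + 4 + 15 + 2 + 18 + 6 + 18) + (8-1)×5
= 78 + 35
= 113 time units


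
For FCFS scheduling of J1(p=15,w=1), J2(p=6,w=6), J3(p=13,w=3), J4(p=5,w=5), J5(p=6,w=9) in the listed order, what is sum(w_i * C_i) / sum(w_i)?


Completion times:
  J1: C=15, w×C=1×15=15
  J2: C=21, w×C=6×21=126
  J3: C=34, w×C=3×34=102
  J4: C=39, w×C=5×39=195
  J5: C=45, w×C=9×45=405
Sum w×C = 843
Sum w = 24
Weighted avg = 843/24
= 35.12


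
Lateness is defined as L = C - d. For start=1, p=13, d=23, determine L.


Completion = 1 + 13 = 14
Lateness = C - d = 14 - 23
= -9


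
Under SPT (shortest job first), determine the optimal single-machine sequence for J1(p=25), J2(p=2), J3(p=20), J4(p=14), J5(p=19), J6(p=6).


SPT: sort by shortest processing time
  J2: p=2
  J6: p=6
  J4: p=14
  J5: p=19
  J3: p=20
  J1: p=25
Order: J2 → J6 → J4 → J5 → J3 → J1


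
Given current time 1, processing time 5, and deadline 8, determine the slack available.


Slack = due - current_time - processing
= 8 - 1 - 5
= 2


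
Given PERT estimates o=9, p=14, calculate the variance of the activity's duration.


σ² = ((p - o) / 6)² = (p - o)² / 36
= (14 - 9)² / 36
= 5² / 36
= 25 / 36
= 0.6944


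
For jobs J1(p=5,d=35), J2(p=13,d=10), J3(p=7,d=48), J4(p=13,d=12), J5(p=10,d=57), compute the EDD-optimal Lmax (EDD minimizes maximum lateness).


EDD order: J2 → J4 → J1 → J3 → J5
Completion and lateness:
  J2: C=13, d=10, L=13-10=3
  J4: C=26, d=12, L=26-12=14
  J1: C=31, d=35, L=31-35=-4
  J3: C=38, d=48, L=38-48=-10
  J5: C=48, d=57, L=48-57=-9
Lmax = max(3, 14, -4, -10, -9)
= 14


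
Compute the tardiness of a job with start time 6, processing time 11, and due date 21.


Completion = start + processing = 6 + 11 = 17
Tardiness = max(0, C - d) = max(0, 17 - 21)
= max(0, -4)
= 0


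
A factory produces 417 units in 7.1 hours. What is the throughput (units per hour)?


Throughput = units / time
= 417 / 7.1
= 58.7 units/hour


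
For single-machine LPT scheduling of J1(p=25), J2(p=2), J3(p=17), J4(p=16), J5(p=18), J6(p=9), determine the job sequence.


LPT: sort by longest processing time first
  J1: p=25
  J5: p=18
  J3: p=17
  J4: p=16
  J6: p=9
  J2: p=2
Order: J1 → J5 → J3 → J4 → J6 → J2


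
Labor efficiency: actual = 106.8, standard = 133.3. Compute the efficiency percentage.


Efficiency = (actual / standard) × 100
= (106.8 / 133.3) × 100
= 80.1%


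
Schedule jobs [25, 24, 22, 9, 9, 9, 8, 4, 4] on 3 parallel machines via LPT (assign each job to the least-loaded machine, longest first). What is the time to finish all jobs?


Jobs (LPT sorted): [25, 24, 22, 9, 9, 9, 8, 4, 4]
Machines: 3
  J=25 → Machine 1 (load: 0+25=25)
  J=24 → Machine 2 (load: 0+24=24)
  J=22 → Machine 3 (load: 0+22=22)
  J=9 → Machine 3 (load: 22+9=31)
  J=9 → Machine 2 (load: 24+9=33)
  J=9 → Machine 1 (load: 25+9=34)
  J=8 → Machine 3 (load: 31+8=39)
  J=4 → Machine 2 (load: 33+4=37)
  J=4 → Machine 1 (load: 34+4=38)
Machine loads: [38, 37, 39]
Makespan = max = 39 time units


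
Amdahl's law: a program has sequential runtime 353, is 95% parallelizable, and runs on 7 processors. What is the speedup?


Amdahl's law: T_p = T × ((1-p) + p/N)
= 353 × ((1-0.95) + 0.95/7)
= 353 × (0.05 + 0.1357)
= 353 × 0.1857
= 65.56
Speedup = 353/65.56
= 5.38×


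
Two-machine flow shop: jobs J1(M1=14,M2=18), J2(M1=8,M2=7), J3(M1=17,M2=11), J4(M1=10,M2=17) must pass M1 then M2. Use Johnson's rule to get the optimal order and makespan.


Johnson's rule:
Group 1 (M1≤M2, sort by M1): ['J4', 'J1']
Group 2 (M1>M2, sort desc M2): ['J3', 'J2']
Sequence: J4 → J1 → J3 → J2
Makespan calculation:
  J4: M1 done=10, M2 done=27
  J1: M1 done=24, M2 done=45
  J3: M1 done=41, M2 done=56
  J2: M1 done=49, M2 done=63
= Sequence: J4 → J1 → J3 → J2, Makespan: 63


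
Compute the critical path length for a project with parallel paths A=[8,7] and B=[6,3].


Path A: 8 + 7 = 15
Path B: 6 + 3 = 9
Critical path = longest = max(15, 9)
= 15 (Path A)


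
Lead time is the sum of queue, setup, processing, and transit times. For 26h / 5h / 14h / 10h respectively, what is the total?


Lead time = queue + setup + processing + transit
= 26 + 5 + 14 + 10
= 55 hours


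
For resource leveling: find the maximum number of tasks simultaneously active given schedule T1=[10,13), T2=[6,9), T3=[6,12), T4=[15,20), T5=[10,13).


Check each time point for overlaps:
  t=10: 3 tasks active (T1, T3, T5)
Max concurrent = 3


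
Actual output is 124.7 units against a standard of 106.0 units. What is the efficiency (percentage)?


Efficiency = (actual / standard) × 100
= (124.7 / 106.0) × 100
= 117.6%


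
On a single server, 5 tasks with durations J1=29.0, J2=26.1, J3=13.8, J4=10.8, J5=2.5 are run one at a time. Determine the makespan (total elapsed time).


Sequential makespan: sum all processing times
= 29.0 + 26.1 + 13.8 + 10.8 + 2.5
= 82.2 time units


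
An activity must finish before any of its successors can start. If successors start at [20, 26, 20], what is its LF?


LF = min of all successor start times
Successors start at: [20, 26, 20]
LF = min(20, 26, 20)
= 20


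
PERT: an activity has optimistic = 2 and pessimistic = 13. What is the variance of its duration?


σ² = ((p - o) / 6)² = (p - o)² / 36
= (13 - 2)² / 36
= 11² / 36
= 121 / 36
= 3.3611


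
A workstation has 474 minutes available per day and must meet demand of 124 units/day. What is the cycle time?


Cycle time = available time / demand
= 474 / 124
= 3.82 min/unit


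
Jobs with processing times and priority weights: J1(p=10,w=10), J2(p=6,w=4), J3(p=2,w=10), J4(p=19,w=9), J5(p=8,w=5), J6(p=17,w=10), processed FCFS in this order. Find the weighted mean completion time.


Completion times:
  J1: C=10, w×C=10×10=100
  J2: C=16, w×C=4×16=64
  J3: C=18, w×C=10×18=180
  J4: C=37, w×C=9×37=333
  J5: C=45, w×C=5×45=225
  J6: C=62, w×C=10×62=620
Sum w×C = 1522
Sum w = 48
Weighted avg = 1522/48
= 31.71


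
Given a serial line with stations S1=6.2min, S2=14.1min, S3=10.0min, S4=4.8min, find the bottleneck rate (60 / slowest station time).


Bottleneck = longest station time
Station times: [6.2, 14.1, 10.0, 4.8]
Max = 14.1 min
Rate = 60 / 14.1
= 4.26 units/hour (bottleneck: 14.1min)


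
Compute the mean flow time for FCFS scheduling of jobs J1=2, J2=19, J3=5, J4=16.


Completion times:
  J1: completes at 2
  J2: completes at 21
  J3: completes at 26
  J4: completes at 42
Sum = 91
Average = 91/4
= 22.75


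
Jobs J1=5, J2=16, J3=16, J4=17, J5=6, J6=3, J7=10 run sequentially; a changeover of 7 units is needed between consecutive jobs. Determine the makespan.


Makespan = Σ processing + (n-1) × setup
= (5 + 16 + 16 + 17 + 6 + 3 + 10) + (7-1)×7
= 73 + 42
= 115 time units


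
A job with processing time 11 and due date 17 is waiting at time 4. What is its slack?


Slack = due - current_time - processing
= 17 - 4 - 11
= 2


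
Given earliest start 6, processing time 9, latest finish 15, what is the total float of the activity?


EF = ES + duration = 6 + 9 = 15
LS = LF - duration = 15 - 9 = 6
Total Float = LF - EF = 15 - 15
(or LS - ES = 6 - 6)
= 0


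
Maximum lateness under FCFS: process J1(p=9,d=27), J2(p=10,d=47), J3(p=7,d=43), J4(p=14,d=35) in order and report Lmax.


Lateness per job (L = C - d):
  J1: C=9, d=27, L=-18
  J2: C=19, d=47, L=-28
  J3: C=26, d=43, L=-17
  J4: C=40, d=35, L=5
Lmax = max(-18, -28, -17, 5)
= 5


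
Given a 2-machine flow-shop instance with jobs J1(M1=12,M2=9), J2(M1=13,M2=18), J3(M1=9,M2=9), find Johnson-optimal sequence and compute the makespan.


Johnson's rule:
Group 1 (M1≤M2, sort by M1): ['J3', 'J2']
Group 2 (M1>M2, sort desc M2): ['J1']
Sequence: J3 → J2 → J1
Makespan calculation:
  J3: M1 done=9, M2 done=18
  J2: M1 done=22, M2 done=40
  J1: M1 done=34, M2 done=49
= Sequence: J3 → J2 → J1, Makespan: 49


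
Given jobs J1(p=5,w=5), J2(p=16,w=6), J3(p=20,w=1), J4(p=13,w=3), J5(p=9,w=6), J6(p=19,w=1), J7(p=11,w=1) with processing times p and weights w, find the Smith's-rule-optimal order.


WSPT (Smith's rule): sort by p/w ascending
  J1: p/w = 5/5 = 1.000
  J5: p/w = 9/6 = 1.500
  J2: p/w = 16/6 = 2.667
  J4: p/w = 13/3 = 4.333
  J7: p/w = 11/1 = 11.000
  J6: p/w = 19/1 = 19.000
  J3: p/w = 20/1 = 20.000
Order: J1 → J5 → J2 → J4 → J7 → J6 → J3


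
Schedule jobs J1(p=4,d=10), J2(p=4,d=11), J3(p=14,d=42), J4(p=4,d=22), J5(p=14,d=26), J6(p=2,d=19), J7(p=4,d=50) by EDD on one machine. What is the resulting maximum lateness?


EDD order: J1 → J2 → J6 → J4 → J5 → J3 → J7
Completion and lateness:
  J1: C=4, d=10, L=4-10=-6
  J2: C=8, d=11, L=8-11=-3
  J6: C=10, d=19, L=10-19=-9
  J4: C=14, d=22, L=14-22=-8
  J5: C=28, d=26, L=28-26=2
  J3: C=42, d=42, L=42-42=0
  J7: C=46, d=50, L=46-50=-4
Lmax = max(-6, -3, -9, -8, 2, 0, -4)
= 2


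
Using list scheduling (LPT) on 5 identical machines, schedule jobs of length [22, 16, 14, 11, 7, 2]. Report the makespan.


Jobs (LPT sorted): [22, 16, 14, 11, 7, 2]
Machines: 5
  J=22 → Machine 1 (load: 0+22=22)
  J=16 → Machine 2 (load: 0+16=16)
  J=14 → Machine 3 (load: 0+14=14)
  J=11 → Machine 4 (load: 0+11=11)
  J=7 → Machine 5 (load: 0+7=7)
  J=2 → Machine 5 (load: 7+2=9)
Machine loads: [22, 16, 14, 11, 9]
Makespan = max = 22 time units


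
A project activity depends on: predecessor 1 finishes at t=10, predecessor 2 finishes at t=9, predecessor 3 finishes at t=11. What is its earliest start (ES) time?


ES = max of all predecessor completion times
Predecessors: [10, 9, 11]
ES = max(10, 9, 11)
= 11


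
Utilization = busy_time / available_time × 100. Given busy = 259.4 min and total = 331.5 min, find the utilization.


Utilization = busy / total × 100
= 259.4 / 331.5 × 100
= 78.3%


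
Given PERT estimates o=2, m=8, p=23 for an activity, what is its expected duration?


te = (o + 4m + p) / 6
= (2 + 4×8 + 23) / 6
= (2 + 32 + 23) / 6
= 57 / 6
= 9.50


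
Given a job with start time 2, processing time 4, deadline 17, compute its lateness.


Completion = 2 + 4 = 6
Lateness = C - d = 6 - 17
= -11


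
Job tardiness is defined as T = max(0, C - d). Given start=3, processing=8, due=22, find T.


Completion = start + processing = 3 + 8 = 11
Tardiness = max(0, C - d) = max(0, 11 - 22)
= max(0, -11)
= 0


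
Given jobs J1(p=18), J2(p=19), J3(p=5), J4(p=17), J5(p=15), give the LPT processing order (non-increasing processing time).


LPT: sort by longest processing time first
  J2: p=19
  J1: p=18
  J4: p=17
  J5: p=15
  J3: p=5
Order: J2 → J1 → J4 → J5 → J3


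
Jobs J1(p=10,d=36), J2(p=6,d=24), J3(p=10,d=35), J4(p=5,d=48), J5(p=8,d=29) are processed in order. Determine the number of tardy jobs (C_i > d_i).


Completion vs due date:
  J1: C=10, d=36 → on time
  J2: C=16, d=24 → on time
  J3: C=26, d=35 → on time
  J4: C=31, d=48 → on time
  J5: C=39, d=29 → TARDY
Tardy jobs: J5
Count = 1


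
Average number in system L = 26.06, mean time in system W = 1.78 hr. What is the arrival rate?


Little's law: L = λW → λ = L / W
= 26.06 / 1.78
= 14.64 per hour


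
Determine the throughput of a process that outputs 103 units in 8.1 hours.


Throughput = units / time
= 103 / 8.1
= 12.7 units/hour


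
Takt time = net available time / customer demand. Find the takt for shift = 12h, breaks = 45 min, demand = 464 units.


Available = 12×60 - 45 = 675 min
Takt time = 675 / 464
= 1.45 min/unit


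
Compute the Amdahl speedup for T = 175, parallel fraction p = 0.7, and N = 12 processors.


Amdahl's law: T_p = T × ((1-p) + p/N)
= 175 × ((1-0.7) + 0.7/12)
= 175 × (0.30 + 0.0583)
= 175 × 0.3583
= 62.71
Speedup = 175/62.71
= 2.79×


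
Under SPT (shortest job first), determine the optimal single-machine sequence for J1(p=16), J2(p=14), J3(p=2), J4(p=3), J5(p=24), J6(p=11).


SPT: sort by shortest processing time
  J3: p=2
  J4: p=3
  J6: p=11
  J2: p=14
  J1: p=16
  J5: p=24
Order: J3 → J4 → J6 → J2 → J1 → J5


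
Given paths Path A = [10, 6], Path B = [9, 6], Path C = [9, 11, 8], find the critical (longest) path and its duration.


Path A: 10 + 6 = 16
Path B: 9 + 6 = 15
Path C: 9 + 11 + 8 = 28
Critical path = longest = max(16, 15, 28)
= 28 (Path C)


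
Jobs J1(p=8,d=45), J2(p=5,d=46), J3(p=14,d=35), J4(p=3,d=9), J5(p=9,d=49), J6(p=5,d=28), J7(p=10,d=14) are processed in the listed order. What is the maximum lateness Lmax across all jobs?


Lateness per job (L = C - d):
  J1: C=8, d=45, L=-37
  J2: C=13, d=46, L=-33
  J3: C=27, d=35, L=-8
  J4: C=30, d=9, L=21
  J5: C=39, d=49, L=-10
  J6: C=44, d=28, L=16
  J7: C=54, d=14, L=40
Lmax = max(-37, -33, -8, 21, -10, 16, 40)
= 40


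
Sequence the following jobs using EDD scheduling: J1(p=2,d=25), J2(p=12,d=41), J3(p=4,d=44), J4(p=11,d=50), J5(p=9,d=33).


EDD: sort by earliest due date
  J1: d=25, p=2
  J5: d=33, p=9
  J2: d=41, p=12
  J3: d=44, p=4
  J4: d=50, p=11
Order: J1 → J5 → J2 → J3 → J4


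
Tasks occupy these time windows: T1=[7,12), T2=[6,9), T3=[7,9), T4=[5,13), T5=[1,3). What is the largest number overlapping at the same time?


Check each time point for overlaps:
  t=7: 4 tasks active (T1, T2, T3, T4)
Max concurrent = 4


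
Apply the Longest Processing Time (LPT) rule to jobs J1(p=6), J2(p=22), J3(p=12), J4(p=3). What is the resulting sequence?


LPT: sort by longest processing time first
  J2: p=22
  J3: p=12
  J1: p=6
  J4: p=3
Order: J2 → J3 → J1 → J4


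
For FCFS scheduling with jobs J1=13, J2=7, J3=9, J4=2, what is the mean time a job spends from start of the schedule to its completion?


Completion times:
  J1: completes at 13
  J2: completes at 20
  J3: completes at 29
  J4: completes at 31
Sum = 93
Average = 93/4
= 23.25


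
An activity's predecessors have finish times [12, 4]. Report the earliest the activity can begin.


ES = max of all predecessor completion times
Predecessors: [12, 4]
ES = max(12, 4)
= 12


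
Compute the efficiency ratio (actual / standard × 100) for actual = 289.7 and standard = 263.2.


Efficiency = (actual / standard) × 100
= (289.7 / 263.2) × 100
= 110.1%


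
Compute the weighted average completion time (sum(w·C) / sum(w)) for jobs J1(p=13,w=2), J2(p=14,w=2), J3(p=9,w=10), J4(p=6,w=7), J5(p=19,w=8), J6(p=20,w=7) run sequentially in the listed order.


Completion times:
  J1: C=13, w×C=2×13=26
  J2: C=27, w×C=2×27=54
  J3: C=36, w×C=10×36=360
  J4: C=42, w×C=7×42=294
  J5: C=61, w×C=8×61=488
  J6: C=81, w×C=7×81=567
Sum w×C = 1789
Sum w = 36
Weighted avg = 1789/36
= 49.69
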